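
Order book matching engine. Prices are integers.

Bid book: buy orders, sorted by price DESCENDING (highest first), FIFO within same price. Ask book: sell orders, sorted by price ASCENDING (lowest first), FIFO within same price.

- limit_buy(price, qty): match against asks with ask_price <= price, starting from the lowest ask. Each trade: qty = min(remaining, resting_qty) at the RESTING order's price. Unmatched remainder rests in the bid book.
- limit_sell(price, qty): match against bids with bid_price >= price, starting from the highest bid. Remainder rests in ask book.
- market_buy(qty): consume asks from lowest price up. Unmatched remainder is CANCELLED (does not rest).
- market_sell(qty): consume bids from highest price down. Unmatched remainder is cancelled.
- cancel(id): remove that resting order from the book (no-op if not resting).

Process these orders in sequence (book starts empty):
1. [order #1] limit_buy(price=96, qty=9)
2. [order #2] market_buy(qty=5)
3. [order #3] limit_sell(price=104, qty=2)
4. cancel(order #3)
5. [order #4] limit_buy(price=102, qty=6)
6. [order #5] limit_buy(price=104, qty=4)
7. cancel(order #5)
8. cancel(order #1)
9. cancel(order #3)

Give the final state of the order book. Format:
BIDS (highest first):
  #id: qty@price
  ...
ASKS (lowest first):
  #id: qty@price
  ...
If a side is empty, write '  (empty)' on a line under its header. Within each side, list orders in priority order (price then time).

After op 1 [order #1] limit_buy(price=96, qty=9): fills=none; bids=[#1:9@96] asks=[-]
After op 2 [order #2] market_buy(qty=5): fills=none; bids=[#1:9@96] asks=[-]
After op 3 [order #3] limit_sell(price=104, qty=2): fills=none; bids=[#1:9@96] asks=[#3:2@104]
After op 4 cancel(order #3): fills=none; bids=[#1:9@96] asks=[-]
After op 5 [order #4] limit_buy(price=102, qty=6): fills=none; bids=[#4:6@102 #1:9@96] asks=[-]
After op 6 [order #5] limit_buy(price=104, qty=4): fills=none; bids=[#5:4@104 #4:6@102 #1:9@96] asks=[-]
After op 7 cancel(order #5): fills=none; bids=[#4:6@102 #1:9@96] asks=[-]
After op 8 cancel(order #1): fills=none; bids=[#4:6@102] asks=[-]
After op 9 cancel(order #3): fills=none; bids=[#4:6@102] asks=[-]

Answer: BIDS (highest first):
  #4: 6@102
ASKS (lowest first):
  (empty)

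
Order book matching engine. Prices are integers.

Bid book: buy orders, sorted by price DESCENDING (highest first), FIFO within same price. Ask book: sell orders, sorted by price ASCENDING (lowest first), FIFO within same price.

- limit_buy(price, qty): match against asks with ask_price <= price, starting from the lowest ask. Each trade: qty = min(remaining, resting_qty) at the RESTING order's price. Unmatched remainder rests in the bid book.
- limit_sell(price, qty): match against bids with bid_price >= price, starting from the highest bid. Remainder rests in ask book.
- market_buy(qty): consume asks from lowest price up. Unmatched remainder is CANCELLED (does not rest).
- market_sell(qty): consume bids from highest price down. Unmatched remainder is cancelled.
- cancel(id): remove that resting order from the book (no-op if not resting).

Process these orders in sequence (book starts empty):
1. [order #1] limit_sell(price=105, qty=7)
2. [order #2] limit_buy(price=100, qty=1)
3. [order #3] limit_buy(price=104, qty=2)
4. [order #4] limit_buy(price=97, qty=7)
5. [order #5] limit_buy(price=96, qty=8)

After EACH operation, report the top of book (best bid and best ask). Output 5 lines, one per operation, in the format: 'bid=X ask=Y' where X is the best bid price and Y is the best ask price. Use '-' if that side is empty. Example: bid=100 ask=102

After op 1 [order #1] limit_sell(price=105, qty=7): fills=none; bids=[-] asks=[#1:7@105]
After op 2 [order #2] limit_buy(price=100, qty=1): fills=none; bids=[#2:1@100] asks=[#1:7@105]
After op 3 [order #3] limit_buy(price=104, qty=2): fills=none; bids=[#3:2@104 #2:1@100] asks=[#1:7@105]
After op 4 [order #4] limit_buy(price=97, qty=7): fills=none; bids=[#3:2@104 #2:1@100 #4:7@97] asks=[#1:7@105]
After op 5 [order #5] limit_buy(price=96, qty=8): fills=none; bids=[#3:2@104 #2:1@100 #4:7@97 #5:8@96] asks=[#1:7@105]

Answer: bid=- ask=105
bid=100 ask=105
bid=104 ask=105
bid=104 ask=105
bid=104 ask=105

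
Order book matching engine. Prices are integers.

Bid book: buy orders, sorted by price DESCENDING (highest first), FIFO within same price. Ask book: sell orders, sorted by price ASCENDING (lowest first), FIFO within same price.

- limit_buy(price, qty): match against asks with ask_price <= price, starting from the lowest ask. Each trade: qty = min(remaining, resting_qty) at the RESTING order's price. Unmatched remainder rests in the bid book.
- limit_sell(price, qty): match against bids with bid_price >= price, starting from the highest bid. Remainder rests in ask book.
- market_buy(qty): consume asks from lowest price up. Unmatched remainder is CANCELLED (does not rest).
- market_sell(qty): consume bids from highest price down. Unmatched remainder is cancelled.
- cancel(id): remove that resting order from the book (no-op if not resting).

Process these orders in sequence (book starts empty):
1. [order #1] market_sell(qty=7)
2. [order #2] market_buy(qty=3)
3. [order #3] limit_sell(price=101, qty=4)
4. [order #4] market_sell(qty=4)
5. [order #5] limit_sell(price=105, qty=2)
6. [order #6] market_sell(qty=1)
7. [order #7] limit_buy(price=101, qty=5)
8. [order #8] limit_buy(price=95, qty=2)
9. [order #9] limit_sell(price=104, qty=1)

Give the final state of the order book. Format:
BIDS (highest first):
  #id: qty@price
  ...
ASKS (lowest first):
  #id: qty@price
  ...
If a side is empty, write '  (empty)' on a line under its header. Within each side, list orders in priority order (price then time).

Answer: BIDS (highest first):
  #7: 1@101
  #8: 2@95
ASKS (lowest first):
  #9: 1@104
  #5: 2@105

Derivation:
After op 1 [order #1] market_sell(qty=7): fills=none; bids=[-] asks=[-]
After op 2 [order #2] market_buy(qty=3): fills=none; bids=[-] asks=[-]
After op 3 [order #3] limit_sell(price=101, qty=4): fills=none; bids=[-] asks=[#3:4@101]
After op 4 [order #4] market_sell(qty=4): fills=none; bids=[-] asks=[#3:4@101]
After op 5 [order #5] limit_sell(price=105, qty=2): fills=none; bids=[-] asks=[#3:4@101 #5:2@105]
After op 6 [order #6] market_sell(qty=1): fills=none; bids=[-] asks=[#3:4@101 #5:2@105]
After op 7 [order #7] limit_buy(price=101, qty=5): fills=#7x#3:4@101; bids=[#7:1@101] asks=[#5:2@105]
After op 8 [order #8] limit_buy(price=95, qty=2): fills=none; bids=[#7:1@101 #8:2@95] asks=[#5:2@105]
After op 9 [order #9] limit_sell(price=104, qty=1): fills=none; bids=[#7:1@101 #8:2@95] asks=[#9:1@104 #5:2@105]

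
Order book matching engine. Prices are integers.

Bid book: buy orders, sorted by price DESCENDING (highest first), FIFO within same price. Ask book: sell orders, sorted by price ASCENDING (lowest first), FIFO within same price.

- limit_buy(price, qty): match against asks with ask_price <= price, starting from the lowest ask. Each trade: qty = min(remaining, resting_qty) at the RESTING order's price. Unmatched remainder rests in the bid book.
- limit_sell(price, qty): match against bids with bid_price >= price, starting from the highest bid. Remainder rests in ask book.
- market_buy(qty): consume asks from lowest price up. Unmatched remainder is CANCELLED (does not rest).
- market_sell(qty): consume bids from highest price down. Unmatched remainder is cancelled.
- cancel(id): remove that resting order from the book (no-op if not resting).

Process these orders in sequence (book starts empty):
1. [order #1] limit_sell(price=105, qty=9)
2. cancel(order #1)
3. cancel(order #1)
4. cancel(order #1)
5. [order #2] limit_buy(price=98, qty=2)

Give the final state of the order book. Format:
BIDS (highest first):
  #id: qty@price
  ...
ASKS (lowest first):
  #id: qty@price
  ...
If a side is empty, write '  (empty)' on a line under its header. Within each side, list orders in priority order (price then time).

Answer: BIDS (highest first):
  #2: 2@98
ASKS (lowest first):
  (empty)

Derivation:
After op 1 [order #1] limit_sell(price=105, qty=9): fills=none; bids=[-] asks=[#1:9@105]
After op 2 cancel(order #1): fills=none; bids=[-] asks=[-]
After op 3 cancel(order #1): fills=none; bids=[-] asks=[-]
After op 4 cancel(order #1): fills=none; bids=[-] asks=[-]
After op 5 [order #2] limit_buy(price=98, qty=2): fills=none; bids=[#2:2@98] asks=[-]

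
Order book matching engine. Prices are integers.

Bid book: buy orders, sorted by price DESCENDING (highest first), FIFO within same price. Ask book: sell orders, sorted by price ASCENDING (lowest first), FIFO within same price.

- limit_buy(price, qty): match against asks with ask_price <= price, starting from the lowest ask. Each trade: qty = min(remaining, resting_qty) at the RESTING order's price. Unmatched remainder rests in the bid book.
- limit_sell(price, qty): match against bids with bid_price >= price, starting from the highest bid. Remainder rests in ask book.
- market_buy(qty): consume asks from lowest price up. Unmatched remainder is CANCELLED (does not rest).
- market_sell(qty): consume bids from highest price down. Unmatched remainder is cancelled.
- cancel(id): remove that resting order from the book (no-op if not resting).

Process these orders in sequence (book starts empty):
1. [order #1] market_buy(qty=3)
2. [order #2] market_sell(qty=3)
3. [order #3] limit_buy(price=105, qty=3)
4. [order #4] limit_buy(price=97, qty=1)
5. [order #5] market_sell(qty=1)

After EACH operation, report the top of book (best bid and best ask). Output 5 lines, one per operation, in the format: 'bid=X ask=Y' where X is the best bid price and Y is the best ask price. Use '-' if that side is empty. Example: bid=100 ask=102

After op 1 [order #1] market_buy(qty=3): fills=none; bids=[-] asks=[-]
After op 2 [order #2] market_sell(qty=3): fills=none; bids=[-] asks=[-]
After op 3 [order #3] limit_buy(price=105, qty=3): fills=none; bids=[#3:3@105] asks=[-]
After op 4 [order #4] limit_buy(price=97, qty=1): fills=none; bids=[#3:3@105 #4:1@97] asks=[-]
After op 5 [order #5] market_sell(qty=1): fills=#3x#5:1@105; bids=[#3:2@105 #4:1@97] asks=[-]

Answer: bid=- ask=-
bid=- ask=-
bid=105 ask=-
bid=105 ask=-
bid=105 ask=-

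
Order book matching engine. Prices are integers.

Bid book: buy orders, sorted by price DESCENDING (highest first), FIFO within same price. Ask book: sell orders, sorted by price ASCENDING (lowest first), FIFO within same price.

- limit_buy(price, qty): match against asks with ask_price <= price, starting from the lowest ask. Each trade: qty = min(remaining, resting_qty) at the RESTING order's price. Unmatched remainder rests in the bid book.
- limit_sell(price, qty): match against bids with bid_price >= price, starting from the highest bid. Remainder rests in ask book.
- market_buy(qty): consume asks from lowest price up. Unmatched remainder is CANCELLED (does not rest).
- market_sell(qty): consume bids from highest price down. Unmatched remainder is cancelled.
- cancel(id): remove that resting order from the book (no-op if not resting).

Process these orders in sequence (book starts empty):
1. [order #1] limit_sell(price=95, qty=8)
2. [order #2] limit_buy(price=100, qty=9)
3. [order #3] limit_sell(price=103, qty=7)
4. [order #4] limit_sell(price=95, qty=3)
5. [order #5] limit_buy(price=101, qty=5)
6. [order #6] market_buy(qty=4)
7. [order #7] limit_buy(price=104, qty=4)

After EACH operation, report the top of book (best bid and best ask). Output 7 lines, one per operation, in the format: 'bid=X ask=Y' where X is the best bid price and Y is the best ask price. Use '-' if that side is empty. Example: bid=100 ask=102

Answer: bid=- ask=95
bid=100 ask=-
bid=100 ask=103
bid=- ask=95
bid=101 ask=103
bid=101 ask=103
bid=104 ask=-

Derivation:
After op 1 [order #1] limit_sell(price=95, qty=8): fills=none; bids=[-] asks=[#1:8@95]
After op 2 [order #2] limit_buy(price=100, qty=9): fills=#2x#1:8@95; bids=[#2:1@100] asks=[-]
After op 3 [order #3] limit_sell(price=103, qty=7): fills=none; bids=[#2:1@100] asks=[#3:7@103]
After op 4 [order #4] limit_sell(price=95, qty=3): fills=#2x#4:1@100; bids=[-] asks=[#4:2@95 #3:7@103]
After op 5 [order #5] limit_buy(price=101, qty=5): fills=#5x#4:2@95; bids=[#5:3@101] asks=[#3:7@103]
After op 6 [order #6] market_buy(qty=4): fills=#6x#3:4@103; bids=[#5:3@101] asks=[#3:3@103]
After op 7 [order #7] limit_buy(price=104, qty=4): fills=#7x#3:3@103; bids=[#7:1@104 #5:3@101] asks=[-]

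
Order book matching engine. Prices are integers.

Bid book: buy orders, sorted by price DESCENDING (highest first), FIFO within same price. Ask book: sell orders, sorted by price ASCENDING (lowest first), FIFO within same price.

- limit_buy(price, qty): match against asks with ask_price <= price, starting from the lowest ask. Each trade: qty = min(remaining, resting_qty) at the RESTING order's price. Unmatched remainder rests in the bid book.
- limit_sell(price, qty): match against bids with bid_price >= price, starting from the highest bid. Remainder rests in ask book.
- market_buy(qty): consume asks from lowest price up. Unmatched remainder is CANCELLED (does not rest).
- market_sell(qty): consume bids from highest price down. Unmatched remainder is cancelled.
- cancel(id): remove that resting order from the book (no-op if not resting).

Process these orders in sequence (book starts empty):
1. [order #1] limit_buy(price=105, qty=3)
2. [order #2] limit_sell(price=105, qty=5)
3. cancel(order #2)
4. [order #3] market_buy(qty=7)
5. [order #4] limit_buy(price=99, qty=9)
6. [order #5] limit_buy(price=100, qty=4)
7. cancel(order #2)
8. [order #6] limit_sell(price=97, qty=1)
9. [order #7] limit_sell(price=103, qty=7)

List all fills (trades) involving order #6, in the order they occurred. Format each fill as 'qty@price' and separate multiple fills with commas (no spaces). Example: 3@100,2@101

After op 1 [order #1] limit_buy(price=105, qty=3): fills=none; bids=[#1:3@105] asks=[-]
After op 2 [order #2] limit_sell(price=105, qty=5): fills=#1x#2:3@105; bids=[-] asks=[#2:2@105]
After op 3 cancel(order #2): fills=none; bids=[-] asks=[-]
After op 4 [order #3] market_buy(qty=7): fills=none; bids=[-] asks=[-]
After op 5 [order #4] limit_buy(price=99, qty=9): fills=none; bids=[#4:9@99] asks=[-]
After op 6 [order #5] limit_buy(price=100, qty=4): fills=none; bids=[#5:4@100 #4:9@99] asks=[-]
After op 7 cancel(order #2): fills=none; bids=[#5:4@100 #4:9@99] asks=[-]
After op 8 [order #6] limit_sell(price=97, qty=1): fills=#5x#6:1@100; bids=[#5:3@100 #4:9@99] asks=[-]
After op 9 [order #7] limit_sell(price=103, qty=7): fills=none; bids=[#5:3@100 #4:9@99] asks=[#7:7@103]

Answer: 1@100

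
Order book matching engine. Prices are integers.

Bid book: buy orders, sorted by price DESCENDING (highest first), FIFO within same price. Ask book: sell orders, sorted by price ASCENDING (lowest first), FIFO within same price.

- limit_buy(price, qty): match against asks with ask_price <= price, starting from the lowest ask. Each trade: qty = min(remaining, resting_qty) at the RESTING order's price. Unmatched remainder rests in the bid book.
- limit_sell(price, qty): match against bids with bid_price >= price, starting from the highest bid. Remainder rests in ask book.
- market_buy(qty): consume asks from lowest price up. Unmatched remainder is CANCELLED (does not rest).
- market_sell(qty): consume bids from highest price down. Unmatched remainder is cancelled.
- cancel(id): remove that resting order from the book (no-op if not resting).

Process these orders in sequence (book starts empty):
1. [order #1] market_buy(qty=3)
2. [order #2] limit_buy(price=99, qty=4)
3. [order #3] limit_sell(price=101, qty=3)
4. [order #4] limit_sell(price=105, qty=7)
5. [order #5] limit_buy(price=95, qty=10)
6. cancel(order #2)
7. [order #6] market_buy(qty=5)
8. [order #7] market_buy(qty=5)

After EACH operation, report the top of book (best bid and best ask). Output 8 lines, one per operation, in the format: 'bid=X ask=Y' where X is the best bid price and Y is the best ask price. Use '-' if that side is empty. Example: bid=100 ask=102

Answer: bid=- ask=-
bid=99 ask=-
bid=99 ask=101
bid=99 ask=101
bid=99 ask=101
bid=95 ask=101
bid=95 ask=105
bid=95 ask=-

Derivation:
After op 1 [order #1] market_buy(qty=3): fills=none; bids=[-] asks=[-]
After op 2 [order #2] limit_buy(price=99, qty=4): fills=none; bids=[#2:4@99] asks=[-]
After op 3 [order #3] limit_sell(price=101, qty=3): fills=none; bids=[#2:4@99] asks=[#3:3@101]
After op 4 [order #4] limit_sell(price=105, qty=7): fills=none; bids=[#2:4@99] asks=[#3:3@101 #4:7@105]
After op 5 [order #5] limit_buy(price=95, qty=10): fills=none; bids=[#2:4@99 #5:10@95] asks=[#3:3@101 #4:7@105]
After op 6 cancel(order #2): fills=none; bids=[#5:10@95] asks=[#3:3@101 #4:7@105]
After op 7 [order #6] market_buy(qty=5): fills=#6x#3:3@101 #6x#4:2@105; bids=[#5:10@95] asks=[#4:5@105]
After op 8 [order #7] market_buy(qty=5): fills=#7x#4:5@105; bids=[#5:10@95] asks=[-]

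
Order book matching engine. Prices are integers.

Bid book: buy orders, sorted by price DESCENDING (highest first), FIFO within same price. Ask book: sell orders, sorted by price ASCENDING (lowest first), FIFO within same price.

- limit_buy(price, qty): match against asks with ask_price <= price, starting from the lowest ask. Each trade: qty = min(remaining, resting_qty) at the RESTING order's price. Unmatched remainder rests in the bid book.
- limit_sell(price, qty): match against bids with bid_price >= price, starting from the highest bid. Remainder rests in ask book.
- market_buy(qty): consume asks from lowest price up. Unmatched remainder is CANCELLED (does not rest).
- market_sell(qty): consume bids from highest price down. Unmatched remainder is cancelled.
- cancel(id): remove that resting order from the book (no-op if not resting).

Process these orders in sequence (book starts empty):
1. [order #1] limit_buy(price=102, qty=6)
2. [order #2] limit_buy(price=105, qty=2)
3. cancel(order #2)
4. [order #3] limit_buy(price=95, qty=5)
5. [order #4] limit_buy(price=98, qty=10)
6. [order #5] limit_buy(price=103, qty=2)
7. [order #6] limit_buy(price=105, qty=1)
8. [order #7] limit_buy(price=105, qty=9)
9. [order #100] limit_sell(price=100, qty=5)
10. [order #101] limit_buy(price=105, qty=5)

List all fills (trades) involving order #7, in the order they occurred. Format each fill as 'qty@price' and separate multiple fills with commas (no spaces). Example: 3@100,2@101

Answer: 4@105

Derivation:
After op 1 [order #1] limit_buy(price=102, qty=6): fills=none; bids=[#1:6@102] asks=[-]
After op 2 [order #2] limit_buy(price=105, qty=2): fills=none; bids=[#2:2@105 #1:6@102] asks=[-]
After op 3 cancel(order #2): fills=none; bids=[#1:6@102] asks=[-]
After op 4 [order #3] limit_buy(price=95, qty=5): fills=none; bids=[#1:6@102 #3:5@95] asks=[-]
After op 5 [order #4] limit_buy(price=98, qty=10): fills=none; bids=[#1:6@102 #4:10@98 #3:5@95] asks=[-]
After op 6 [order #5] limit_buy(price=103, qty=2): fills=none; bids=[#5:2@103 #1:6@102 #4:10@98 #3:5@95] asks=[-]
After op 7 [order #6] limit_buy(price=105, qty=1): fills=none; bids=[#6:1@105 #5:2@103 #1:6@102 #4:10@98 #3:5@95] asks=[-]
After op 8 [order #7] limit_buy(price=105, qty=9): fills=none; bids=[#6:1@105 #7:9@105 #5:2@103 #1:6@102 #4:10@98 #3:5@95] asks=[-]
After op 9 [order #100] limit_sell(price=100, qty=5): fills=#6x#100:1@105 #7x#100:4@105; bids=[#7:5@105 #5:2@103 #1:6@102 #4:10@98 #3:5@95] asks=[-]
After op 10 [order #101] limit_buy(price=105, qty=5): fills=none; bids=[#7:5@105 #101:5@105 #5:2@103 #1:6@102 #4:10@98 #3:5@95] asks=[-]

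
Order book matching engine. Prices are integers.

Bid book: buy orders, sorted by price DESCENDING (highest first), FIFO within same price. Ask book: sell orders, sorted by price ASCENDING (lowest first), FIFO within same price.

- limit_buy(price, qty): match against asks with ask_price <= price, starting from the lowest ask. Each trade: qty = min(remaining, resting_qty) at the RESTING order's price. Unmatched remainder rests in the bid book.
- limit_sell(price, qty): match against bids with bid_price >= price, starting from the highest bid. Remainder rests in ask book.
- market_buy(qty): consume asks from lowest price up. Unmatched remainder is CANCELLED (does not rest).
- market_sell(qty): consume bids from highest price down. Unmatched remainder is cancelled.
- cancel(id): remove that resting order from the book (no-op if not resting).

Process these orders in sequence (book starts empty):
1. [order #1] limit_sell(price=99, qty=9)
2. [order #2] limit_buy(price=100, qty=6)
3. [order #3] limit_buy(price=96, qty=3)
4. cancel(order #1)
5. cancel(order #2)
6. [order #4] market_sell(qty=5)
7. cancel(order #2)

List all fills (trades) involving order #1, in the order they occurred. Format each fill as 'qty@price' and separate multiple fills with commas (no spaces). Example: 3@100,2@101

After op 1 [order #1] limit_sell(price=99, qty=9): fills=none; bids=[-] asks=[#1:9@99]
After op 2 [order #2] limit_buy(price=100, qty=6): fills=#2x#1:6@99; bids=[-] asks=[#1:3@99]
After op 3 [order #3] limit_buy(price=96, qty=3): fills=none; bids=[#3:3@96] asks=[#1:3@99]
After op 4 cancel(order #1): fills=none; bids=[#3:3@96] asks=[-]
After op 5 cancel(order #2): fills=none; bids=[#3:3@96] asks=[-]
After op 6 [order #4] market_sell(qty=5): fills=#3x#4:3@96; bids=[-] asks=[-]
After op 7 cancel(order #2): fills=none; bids=[-] asks=[-]

Answer: 6@99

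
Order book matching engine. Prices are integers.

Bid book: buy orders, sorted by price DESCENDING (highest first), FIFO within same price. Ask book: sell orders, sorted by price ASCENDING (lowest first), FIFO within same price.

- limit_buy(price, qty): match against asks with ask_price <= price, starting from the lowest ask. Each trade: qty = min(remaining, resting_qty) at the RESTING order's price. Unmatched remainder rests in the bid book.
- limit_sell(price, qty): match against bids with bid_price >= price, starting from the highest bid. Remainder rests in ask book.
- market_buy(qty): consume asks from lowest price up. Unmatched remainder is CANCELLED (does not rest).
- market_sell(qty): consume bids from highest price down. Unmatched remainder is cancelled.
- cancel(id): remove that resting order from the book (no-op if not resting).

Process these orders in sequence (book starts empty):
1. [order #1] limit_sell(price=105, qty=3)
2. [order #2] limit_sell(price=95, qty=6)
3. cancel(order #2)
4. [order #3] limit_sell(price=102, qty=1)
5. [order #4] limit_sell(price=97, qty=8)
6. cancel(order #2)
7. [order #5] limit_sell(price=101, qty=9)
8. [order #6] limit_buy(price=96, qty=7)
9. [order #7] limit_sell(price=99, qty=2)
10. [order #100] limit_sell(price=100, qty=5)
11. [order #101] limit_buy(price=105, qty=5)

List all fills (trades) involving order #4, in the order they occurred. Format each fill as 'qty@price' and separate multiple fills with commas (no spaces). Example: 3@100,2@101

After op 1 [order #1] limit_sell(price=105, qty=3): fills=none; bids=[-] asks=[#1:3@105]
After op 2 [order #2] limit_sell(price=95, qty=6): fills=none; bids=[-] asks=[#2:6@95 #1:3@105]
After op 3 cancel(order #2): fills=none; bids=[-] asks=[#1:3@105]
After op 4 [order #3] limit_sell(price=102, qty=1): fills=none; bids=[-] asks=[#3:1@102 #1:3@105]
After op 5 [order #4] limit_sell(price=97, qty=8): fills=none; bids=[-] asks=[#4:8@97 #3:1@102 #1:3@105]
After op 6 cancel(order #2): fills=none; bids=[-] asks=[#4:8@97 #3:1@102 #1:3@105]
After op 7 [order #5] limit_sell(price=101, qty=9): fills=none; bids=[-] asks=[#4:8@97 #5:9@101 #3:1@102 #1:3@105]
After op 8 [order #6] limit_buy(price=96, qty=7): fills=none; bids=[#6:7@96] asks=[#4:8@97 #5:9@101 #3:1@102 #1:3@105]
After op 9 [order #7] limit_sell(price=99, qty=2): fills=none; bids=[#6:7@96] asks=[#4:8@97 #7:2@99 #5:9@101 #3:1@102 #1:3@105]
After op 10 [order #100] limit_sell(price=100, qty=5): fills=none; bids=[#6:7@96] asks=[#4:8@97 #7:2@99 #100:5@100 #5:9@101 #3:1@102 #1:3@105]
After op 11 [order #101] limit_buy(price=105, qty=5): fills=#101x#4:5@97; bids=[#6:7@96] asks=[#4:3@97 #7:2@99 #100:5@100 #5:9@101 #3:1@102 #1:3@105]

Answer: 5@97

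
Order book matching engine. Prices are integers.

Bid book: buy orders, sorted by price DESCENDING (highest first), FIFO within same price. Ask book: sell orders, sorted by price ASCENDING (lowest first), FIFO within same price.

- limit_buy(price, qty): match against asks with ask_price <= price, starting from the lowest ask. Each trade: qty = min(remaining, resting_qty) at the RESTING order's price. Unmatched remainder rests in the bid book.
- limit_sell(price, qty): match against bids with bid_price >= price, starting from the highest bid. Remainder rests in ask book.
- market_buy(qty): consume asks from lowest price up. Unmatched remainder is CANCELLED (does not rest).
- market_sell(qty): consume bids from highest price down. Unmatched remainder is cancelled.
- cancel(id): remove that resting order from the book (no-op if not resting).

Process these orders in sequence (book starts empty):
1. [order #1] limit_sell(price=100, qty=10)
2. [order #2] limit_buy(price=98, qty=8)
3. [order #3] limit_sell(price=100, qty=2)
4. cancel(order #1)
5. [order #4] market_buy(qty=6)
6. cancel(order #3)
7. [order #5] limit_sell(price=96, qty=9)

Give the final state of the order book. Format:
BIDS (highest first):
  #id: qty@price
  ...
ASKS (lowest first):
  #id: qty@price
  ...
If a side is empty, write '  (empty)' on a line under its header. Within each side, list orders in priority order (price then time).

Answer: BIDS (highest first):
  (empty)
ASKS (lowest first):
  #5: 1@96

Derivation:
After op 1 [order #1] limit_sell(price=100, qty=10): fills=none; bids=[-] asks=[#1:10@100]
After op 2 [order #2] limit_buy(price=98, qty=8): fills=none; bids=[#2:8@98] asks=[#1:10@100]
After op 3 [order #3] limit_sell(price=100, qty=2): fills=none; bids=[#2:8@98] asks=[#1:10@100 #3:2@100]
After op 4 cancel(order #1): fills=none; bids=[#2:8@98] asks=[#3:2@100]
After op 5 [order #4] market_buy(qty=6): fills=#4x#3:2@100; bids=[#2:8@98] asks=[-]
After op 6 cancel(order #3): fills=none; bids=[#2:8@98] asks=[-]
After op 7 [order #5] limit_sell(price=96, qty=9): fills=#2x#5:8@98; bids=[-] asks=[#5:1@96]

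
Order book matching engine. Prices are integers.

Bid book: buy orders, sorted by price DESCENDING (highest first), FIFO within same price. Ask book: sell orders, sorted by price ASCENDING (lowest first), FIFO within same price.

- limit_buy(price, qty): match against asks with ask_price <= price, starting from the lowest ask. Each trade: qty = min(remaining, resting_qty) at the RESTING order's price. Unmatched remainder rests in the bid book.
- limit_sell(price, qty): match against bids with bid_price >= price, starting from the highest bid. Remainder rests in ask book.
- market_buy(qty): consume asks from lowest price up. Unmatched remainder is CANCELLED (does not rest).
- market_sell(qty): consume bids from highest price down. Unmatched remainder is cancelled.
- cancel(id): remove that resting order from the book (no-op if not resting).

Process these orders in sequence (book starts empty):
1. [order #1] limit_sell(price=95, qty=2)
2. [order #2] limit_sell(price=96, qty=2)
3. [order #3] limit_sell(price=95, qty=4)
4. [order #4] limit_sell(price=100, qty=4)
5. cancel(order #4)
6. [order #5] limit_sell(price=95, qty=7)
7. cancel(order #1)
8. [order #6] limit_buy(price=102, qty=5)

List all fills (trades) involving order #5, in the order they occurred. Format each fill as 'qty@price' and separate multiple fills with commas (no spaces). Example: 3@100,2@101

Answer: 1@95

Derivation:
After op 1 [order #1] limit_sell(price=95, qty=2): fills=none; bids=[-] asks=[#1:2@95]
After op 2 [order #2] limit_sell(price=96, qty=2): fills=none; bids=[-] asks=[#1:2@95 #2:2@96]
After op 3 [order #3] limit_sell(price=95, qty=4): fills=none; bids=[-] asks=[#1:2@95 #3:4@95 #2:2@96]
After op 4 [order #4] limit_sell(price=100, qty=4): fills=none; bids=[-] asks=[#1:2@95 #3:4@95 #2:2@96 #4:4@100]
After op 5 cancel(order #4): fills=none; bids=[-] asks=[#1:2@95 #3:4@95 #2:2@96]
After op 6 [order #5] limit_sell(price=95, qty=7): fills=none; bids=[-] asks=[#1:2@95 #3:4@95 #5:7@95 #2:2@96]
After op 7 cancel(order #1): fills=none; bids=[-] asks=[#3:4@95 #5:7@95 #2:2@96]
After op 8 [order #6] limit_buy(price=102, qty=5): fills=#6x#3:4@95 #6x#5:1@95; bids=[-] asks=[#5:6@95 #2:2@96]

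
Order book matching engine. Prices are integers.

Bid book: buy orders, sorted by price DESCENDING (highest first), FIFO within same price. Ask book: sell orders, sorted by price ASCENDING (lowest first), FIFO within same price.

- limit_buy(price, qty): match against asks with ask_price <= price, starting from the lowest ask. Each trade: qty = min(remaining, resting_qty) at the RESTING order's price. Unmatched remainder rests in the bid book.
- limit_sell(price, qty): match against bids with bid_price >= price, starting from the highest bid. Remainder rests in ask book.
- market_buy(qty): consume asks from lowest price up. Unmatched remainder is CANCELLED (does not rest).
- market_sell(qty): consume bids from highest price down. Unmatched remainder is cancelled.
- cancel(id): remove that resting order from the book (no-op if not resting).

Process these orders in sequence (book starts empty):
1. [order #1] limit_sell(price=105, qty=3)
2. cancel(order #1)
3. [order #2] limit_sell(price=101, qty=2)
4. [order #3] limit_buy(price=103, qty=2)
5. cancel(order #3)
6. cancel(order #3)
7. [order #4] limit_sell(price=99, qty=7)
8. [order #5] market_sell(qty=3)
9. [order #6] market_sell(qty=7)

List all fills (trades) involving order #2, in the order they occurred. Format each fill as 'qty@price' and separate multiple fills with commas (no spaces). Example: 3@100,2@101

After op 1 [order #1] limit_sell(price=105, qty=3): fills=none; bids=[-] asks=[#1:3@105]
After op 2 cancel(order #1): fills=none; bids=[-] asks=[-]
After op 3 [order #2] limit_sell(price=101, qty=2): fills=none; bids=[-] asks=[#2:2@101]
After op 4 [order #3] limit_buy(price=103, qty=2): fills=#3x#2:2@101; bids=[-] asks=[-]
After op 5 cancel(order #3): fills=none; bids=[-] asks=[-]
After op 6 cancel(order #3): fills=none; bids=[-] asks=[-]
After op 7 [order #4] limit_sell(price=99, qty=7): fills=none; bids=[-] asks=[#4:7@99]
After op 8 [order #5] market_sell(qty=3): fills=none; bids=[-] asks=[#4:7@99]
After op 9 [order #6] market_sell(qty=7): fills=none; bids=[-] asks=[#4:7@99]

Answer: 2@101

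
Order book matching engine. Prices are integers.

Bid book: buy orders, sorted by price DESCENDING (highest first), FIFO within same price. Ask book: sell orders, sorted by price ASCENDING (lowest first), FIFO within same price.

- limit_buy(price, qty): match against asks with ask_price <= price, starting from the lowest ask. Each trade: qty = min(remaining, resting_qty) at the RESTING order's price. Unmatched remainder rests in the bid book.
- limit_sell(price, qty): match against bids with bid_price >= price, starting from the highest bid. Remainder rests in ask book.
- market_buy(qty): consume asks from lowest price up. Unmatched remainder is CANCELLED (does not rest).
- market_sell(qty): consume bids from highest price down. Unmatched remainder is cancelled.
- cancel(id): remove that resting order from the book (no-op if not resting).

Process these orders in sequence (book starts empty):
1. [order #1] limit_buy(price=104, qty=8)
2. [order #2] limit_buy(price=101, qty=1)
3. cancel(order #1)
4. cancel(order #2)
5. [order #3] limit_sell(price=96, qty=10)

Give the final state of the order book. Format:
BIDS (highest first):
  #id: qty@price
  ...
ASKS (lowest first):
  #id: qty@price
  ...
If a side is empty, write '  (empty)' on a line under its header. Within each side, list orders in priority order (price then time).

After op 1 [order #1] limit_buy(price=104, qty=8): fills=none; bids=[#1:8@104] asks=[-]
After op 2 [order #2] limit_buy(price=101, qty=1): fills=none; bids=[#1:8@104 #2:1@101] asks=[-]
After op 3 cancel(order #1): fills=none; bids=[#2:1@101] asks=[-]
After op 4 cancel(order #2): fills=none; bids=[-] asks=[-]
After op 5 [order #3] limit_sell(price=96, qty=10): fills=none; bids=[-] asks=[#3:10@96]

Answer: BIDS (highest first):
  (empty)
ASKS (lowest first):
  #3: 10@96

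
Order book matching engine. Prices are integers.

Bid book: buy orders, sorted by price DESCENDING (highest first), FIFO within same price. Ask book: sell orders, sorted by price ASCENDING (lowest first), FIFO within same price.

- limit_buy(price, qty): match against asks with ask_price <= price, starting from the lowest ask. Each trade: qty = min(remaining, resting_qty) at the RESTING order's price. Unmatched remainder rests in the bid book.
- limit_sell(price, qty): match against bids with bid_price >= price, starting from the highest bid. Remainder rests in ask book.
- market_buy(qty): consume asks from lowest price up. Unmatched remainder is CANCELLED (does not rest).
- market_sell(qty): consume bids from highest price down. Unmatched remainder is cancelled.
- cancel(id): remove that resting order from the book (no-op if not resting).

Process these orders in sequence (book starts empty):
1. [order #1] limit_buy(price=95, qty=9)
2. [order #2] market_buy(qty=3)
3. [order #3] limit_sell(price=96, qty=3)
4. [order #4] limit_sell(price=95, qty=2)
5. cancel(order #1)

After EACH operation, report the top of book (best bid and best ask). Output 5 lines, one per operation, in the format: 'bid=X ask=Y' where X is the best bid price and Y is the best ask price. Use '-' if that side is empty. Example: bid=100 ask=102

After op 1 [order #1] limit_buy(price=95, qty=9): fills=none; bids=[#1:9@95] asks=[-]
After op 2 [order #2] market_buy(qty=3): fills=none; bids=[#1:9@95] asks=[-]
After op 3 [order #3] limit_sell(price=96, qty=3): fills=none; bids=[#1:9@95] asks=[#3:3@96]
After op 4 [order #4] limit_sell(price=95, qty=2): fills=#1x#4:2@95; bids=[#1:7@95] asks=[#3:3@96]
After op 5 cancel(order #1): fills=none; bids=[-] asks=[#3:3@96]

Answer: bid=95 ask=-
bid=95 ask=-
bid=95 ask=96
bid=95 ask=96
bid=- ask=96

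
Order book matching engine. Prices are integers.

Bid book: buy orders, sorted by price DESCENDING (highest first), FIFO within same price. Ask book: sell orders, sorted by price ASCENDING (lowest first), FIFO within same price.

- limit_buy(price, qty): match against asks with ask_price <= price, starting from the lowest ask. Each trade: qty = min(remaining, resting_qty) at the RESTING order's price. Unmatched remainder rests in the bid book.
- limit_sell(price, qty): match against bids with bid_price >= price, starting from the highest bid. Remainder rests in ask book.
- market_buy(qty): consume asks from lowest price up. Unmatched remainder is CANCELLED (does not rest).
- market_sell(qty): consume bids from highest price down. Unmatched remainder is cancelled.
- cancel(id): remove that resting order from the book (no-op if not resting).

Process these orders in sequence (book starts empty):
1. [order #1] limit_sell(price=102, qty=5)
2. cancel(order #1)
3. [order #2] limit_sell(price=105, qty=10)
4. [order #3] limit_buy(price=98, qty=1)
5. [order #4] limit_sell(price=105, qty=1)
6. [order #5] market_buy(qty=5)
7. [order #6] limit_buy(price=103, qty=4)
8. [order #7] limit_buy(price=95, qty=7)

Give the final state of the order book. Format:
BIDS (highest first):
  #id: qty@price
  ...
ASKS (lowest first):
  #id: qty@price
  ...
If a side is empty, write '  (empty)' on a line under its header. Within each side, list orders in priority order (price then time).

After op 1 [order #1] limit_sell(price=102, qty=5): fills=none; bids=[-] asks=[#1:5@102]
After op 2 cancel(order #1): fills=none; bids=[-] asks=[-]
After op 3 [order #2] limit_sell(price=105, qty=10): fills=none; bids=[-] asks=[#2:10@105]
After op 4 [order #3] limit_buy(price=98, qty=1): fills=none; bids=[#3:1@98] asks=[#2:10@105]
After op 5 [order #4] limit_sell(price=105, qty=1): fills=none; bids=[#3:1@98] asks=[#2:10@105 #4:1@105]
After op 6 [order #5] market_buy(qty=5): fills=#5x#2:5@105; bids=[#3:1@98] asks=[#2:5@105 #4:1@105]
After op 7 [order #6] limit_buy(price=103, qty=4): fills=none; bids=[#6:4@103 #3:1@98] asks=[#2:5@105 #4:1@105]
After op 8 [order #7] limit_buy(price=95, qty=7): fills=none; bids=[#6:4@103 #3:1@98 #7:7@95] asks=[#2:5@105 #4:1@105]

Answer: BIDS (highest first):
  #6: 4@103
  #3: 1@98
  #7: 7@95
ASKS (lowest first):
  #2: 5@105
  #4: 1@105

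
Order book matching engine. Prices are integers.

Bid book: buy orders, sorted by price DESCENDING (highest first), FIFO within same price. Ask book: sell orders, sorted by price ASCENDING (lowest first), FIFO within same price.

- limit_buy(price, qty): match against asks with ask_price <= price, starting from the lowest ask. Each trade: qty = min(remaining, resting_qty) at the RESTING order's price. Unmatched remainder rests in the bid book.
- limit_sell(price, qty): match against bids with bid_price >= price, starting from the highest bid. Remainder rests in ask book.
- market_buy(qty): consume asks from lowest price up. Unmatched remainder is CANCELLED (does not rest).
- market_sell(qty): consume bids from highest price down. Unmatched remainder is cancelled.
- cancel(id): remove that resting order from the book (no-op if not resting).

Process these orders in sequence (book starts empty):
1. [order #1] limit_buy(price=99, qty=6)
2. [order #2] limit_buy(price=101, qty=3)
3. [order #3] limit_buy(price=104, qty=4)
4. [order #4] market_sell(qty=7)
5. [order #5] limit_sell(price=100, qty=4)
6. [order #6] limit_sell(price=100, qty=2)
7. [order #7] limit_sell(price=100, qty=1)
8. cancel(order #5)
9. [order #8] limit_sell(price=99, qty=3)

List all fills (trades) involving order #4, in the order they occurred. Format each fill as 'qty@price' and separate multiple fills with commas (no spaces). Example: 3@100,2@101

After op 1 [order #1] limit_buy(price=99, qty=6): fills=none; bids=[#1:6@99] asks=[-]
After op 2 [order #2] limit_buy(price=101, qty=3): fills=none; bids=[#2:3@101 #1:6@99] asks=[-]
After op 3 [order #3] limit_buy(price=104, qty=4): fills=none; bids=[#3:4@104 #2:3@101 #1:6@99] asks=[-]
After op 4 [order #4] market_sell(qty=7): fills=#3x#4:4@104 #2x#4:3@101; bids=[#1:6@99] asks=[-]
After op 5 [order #5] limit_sell(price=100, qty=4): fills=none; bids=[#1:6@99] asks=[#5:4@100]
After op 6 [order #6] limit_sell(price=100, qty=2): fills=none; bids=[#1:6@99] asks=[#5:4@100 #6:2@100]
After op 7 [order #7] limit_sell(price=100, qty=1): fills=none; bids=[#1:6@99] asks=[#5:4@100 #6:2@100 #7:1@100]
After op 8 cancel(order #5): fills=none; bids=[#1:6@99] asks=[#6:2@100 #7:1@100]
After op 9 [order #8] limit_sell(price=99, qty=3): fills=#1x#8:3@99; bids=[#1:3@99] asks=[#6:2@100 #7:1@100]

Answer: 4@104,3@101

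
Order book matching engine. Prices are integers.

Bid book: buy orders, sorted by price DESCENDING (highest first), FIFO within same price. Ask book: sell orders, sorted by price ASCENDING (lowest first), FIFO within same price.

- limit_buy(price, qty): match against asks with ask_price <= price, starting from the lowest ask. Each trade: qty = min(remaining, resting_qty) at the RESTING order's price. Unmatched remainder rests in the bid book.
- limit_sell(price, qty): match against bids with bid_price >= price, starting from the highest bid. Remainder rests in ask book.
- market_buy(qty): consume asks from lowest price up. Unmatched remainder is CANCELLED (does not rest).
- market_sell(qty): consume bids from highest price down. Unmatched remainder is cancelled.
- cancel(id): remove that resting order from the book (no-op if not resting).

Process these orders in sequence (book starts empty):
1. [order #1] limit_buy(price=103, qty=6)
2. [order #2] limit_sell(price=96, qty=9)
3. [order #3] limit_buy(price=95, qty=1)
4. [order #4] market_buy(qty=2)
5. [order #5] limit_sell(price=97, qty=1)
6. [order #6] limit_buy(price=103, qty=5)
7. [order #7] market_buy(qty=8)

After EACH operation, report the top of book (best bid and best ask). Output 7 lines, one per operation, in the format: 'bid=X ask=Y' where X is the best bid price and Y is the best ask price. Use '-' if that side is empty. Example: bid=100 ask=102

Answer: bid=103 ask=-
bid=- ask=96
bid=95 ask=96
bid=95 ask=96
bid=95 ask=96
bid=103 ask=-
bid=103 ask=-

Derivation:
After op 1 [order #1] limit_buy(price=103, qty=6): fills=none; bids=[#1:6@103] asks=[-]
After op 2 [order #2] limit_sell(price=96, qty=9): fills=#1x#2:6@103; bids=[-] asks=[#2:3@96]
After op 3 [order #3] limit_buy(price=95, qty=1): fills=none; bids=[#3:1@95] asks=[#2:3@96]
After op 4 [order #4] market_buy(qty=2): fills=#4x#2:2@96; bids=[#3:1@95] asks=[#2:1@96]
After op 5 [order #5] limit_sell(price=97, qty=1): fills=none; bids=[#3:1@95] asks=[#2:1@96 #5:1@97]
After op 6 [order #6] limit_buy(price=103, qty=5): fills=#6x#2:1@96 #6x#5:1@97; bids=[#6:3@103 #3:1@95] asks=[-]
After op 7 [order #7] market_buy(qty=8): fills=none; bids=[#6:3@103 #3:1@95] asks=[-]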